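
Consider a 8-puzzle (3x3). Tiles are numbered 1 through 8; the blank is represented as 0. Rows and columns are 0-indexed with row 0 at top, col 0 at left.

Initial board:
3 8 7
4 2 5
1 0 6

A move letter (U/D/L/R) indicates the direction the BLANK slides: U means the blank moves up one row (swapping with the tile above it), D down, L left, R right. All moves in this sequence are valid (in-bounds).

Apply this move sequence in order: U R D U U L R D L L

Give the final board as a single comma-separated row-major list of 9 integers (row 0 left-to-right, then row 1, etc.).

Answer: 3, 8, 7, 0, 4, 5, 1, 2, 6

Derivation:
After move 1 (U):
3 8 7
4 0 5
1 2 6

After move 2 (R):
3 8 7
4 5 0
1 2 6

After move 3 (D):
3 8 7
4 5 6
1 2 0

After move 4 (U):
3 8 7
4 5 0
1 2 6

After move 5 (U):
3 8 0
4 5 7
1 2 6

After move 6 (L):
3 0 8
4 5 7
1 2 6

After move 7 (R):
3 8 0
4 5 7
1 2 6

After move 8 (D):
3 8 7
4 5 0
1 2 6

After move 9 (L):
3 8 7
4 0 5
1 2 6

After move 10 (L):
3 8 7
0 4 5
1 2 6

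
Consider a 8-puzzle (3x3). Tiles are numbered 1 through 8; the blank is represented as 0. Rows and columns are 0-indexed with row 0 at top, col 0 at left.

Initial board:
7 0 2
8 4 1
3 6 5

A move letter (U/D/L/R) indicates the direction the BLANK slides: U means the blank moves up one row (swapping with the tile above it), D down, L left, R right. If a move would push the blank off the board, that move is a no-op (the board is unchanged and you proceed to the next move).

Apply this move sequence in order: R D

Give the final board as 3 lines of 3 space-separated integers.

After move 1 (R):
7 2 0
8 4 1
3 6 5

After move 2 (D):
7 2 1
8 4 0
3 6 5

Answer: 7 2 1
8 4 0
3 6 5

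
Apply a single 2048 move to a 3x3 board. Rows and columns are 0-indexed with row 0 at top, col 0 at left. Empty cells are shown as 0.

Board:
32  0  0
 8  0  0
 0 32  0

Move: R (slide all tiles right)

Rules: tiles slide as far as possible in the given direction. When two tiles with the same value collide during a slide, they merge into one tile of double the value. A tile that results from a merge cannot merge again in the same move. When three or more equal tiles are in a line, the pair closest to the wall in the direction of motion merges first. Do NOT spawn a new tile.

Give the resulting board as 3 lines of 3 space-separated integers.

Answer:  0  0 32
 0  0  8
 0  0 32

Derivation:
Slide right:
row 0: [32, 0, 0] -> [0, 0, 32]
row 1: [8, 0, 0] -> [0, 0, 8]
row 2: [0, 32, 0] -> [0, 0, 32]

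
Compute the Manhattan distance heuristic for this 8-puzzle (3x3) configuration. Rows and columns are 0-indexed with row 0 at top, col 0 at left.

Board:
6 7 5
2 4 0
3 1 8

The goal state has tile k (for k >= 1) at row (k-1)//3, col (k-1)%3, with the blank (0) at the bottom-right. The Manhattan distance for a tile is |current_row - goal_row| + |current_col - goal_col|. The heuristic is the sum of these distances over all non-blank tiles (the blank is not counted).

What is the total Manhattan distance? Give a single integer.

Answer: 19

Derivation:
Tile 6: at (0,0), goal (1,2), distance |0-1|+|0-2| = 3
Tile 7: at (0,1), goal (2,0), distance |0-2|+|1-0| = 3
Tile 5: at (0,2), goal (1,1), distance |0-1|+|2-1| = 2
Tile 2: at (1,0), goal (0,1), distance |1-0|+|0-1| = 2
Tile 4: at (1,1), goal (1,0), distance |1-1|+|1-0| = 1
Tile 3: at (2,0), goal (0,2), distance |2-0|+|0-2| = 4
Tile 1: at (2,1), goal (0,0), distance |2-0|+|1-0| = 3
Tile 8: at (2,2), goal (2,1), distance |2-2|+|2-1| = 1
Sum: 3 + 3 + 2 + 2 + 1 + 4 + 3 + 1 = 19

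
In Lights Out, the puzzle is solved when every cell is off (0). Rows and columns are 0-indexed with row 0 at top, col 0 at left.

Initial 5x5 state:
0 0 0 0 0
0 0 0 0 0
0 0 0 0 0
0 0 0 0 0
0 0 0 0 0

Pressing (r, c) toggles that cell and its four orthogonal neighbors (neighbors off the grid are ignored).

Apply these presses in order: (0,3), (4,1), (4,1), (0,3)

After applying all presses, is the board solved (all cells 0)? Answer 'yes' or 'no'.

Answer: yes

Derivation:
After press 1 at (0,3):
0 0 1 1 1
0 0 0 1 0
0 0 0 0 0
0 0 0 0 0
0 0 0 0 0

After press 2 at (4,1):
0 0 1 1 1
0 0 0 1 0
0 0 0 0 0
0 1 0 0 0
1 1 1 0 0

After press 3 at (4,1):
0 0 1 1 1
0 0 0 1 0
0 0 0 0 0
0 0 0 0 0
0 0 0 0 0

After press 4 at (0,3):
0 0 0 0 0
0 0 0 0 0
0 0 0 0 0
0 0 0 0 0
0 0 0 0 0

Lights still on: 0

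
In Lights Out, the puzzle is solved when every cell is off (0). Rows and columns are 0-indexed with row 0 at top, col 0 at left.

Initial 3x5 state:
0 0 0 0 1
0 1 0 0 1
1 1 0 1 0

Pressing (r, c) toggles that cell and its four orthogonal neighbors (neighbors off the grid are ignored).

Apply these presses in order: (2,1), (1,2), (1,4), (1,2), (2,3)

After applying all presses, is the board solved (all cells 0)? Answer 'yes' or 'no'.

Answer: yes

Derivation:
After press 1 at (2,1):
0 0 0 0 1
0 0 0 0 1
0 0 1 1 0

After press 2 at (1,2):
0 0 1 0 1
0 1 1 1 1
0 0 0 1 0

After press 3 at (1,4):
0 0 1 0 0
0 1 1 0 0
0 0 0 1 1

After press 4 at (1,2):
0 0 0 0 0
0 0 0 1 0
0 0 1 1 1

After press 5 at (2,3):
0 0 0 0 0
0 0 0 0 0
0 0 0 0 0

Lights still on: 0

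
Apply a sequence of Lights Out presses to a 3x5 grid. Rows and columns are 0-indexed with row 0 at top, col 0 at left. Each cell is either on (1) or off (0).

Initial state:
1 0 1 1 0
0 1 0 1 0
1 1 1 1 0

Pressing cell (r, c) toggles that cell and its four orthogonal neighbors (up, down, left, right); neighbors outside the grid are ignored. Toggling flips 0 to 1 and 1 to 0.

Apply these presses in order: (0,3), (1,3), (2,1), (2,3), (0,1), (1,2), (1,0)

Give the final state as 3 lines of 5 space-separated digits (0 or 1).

After press 1 at (0,3):
1 0 0 0 1
0 1 0 0 0
1 1 1 1 0

After press 2 at (1,3):
1 0 0 1 1
0 1 1 1 1
1 1 1 0 0

After press 3 at (2,1):
1 0 0 1 1
0 0 1 1 1
0 0 0 0 0

After press 4 at (2,3):
1 0 0 1 1
0 0 1 0 1
0 0 1 1 1

After press 5 at (0,1):
0 1 1 1 1
0 1 1 0 1
0 0 1 1 1

After press 6 at (1,2):
0 1 0 1 1
0 0 0 1 1
0 0 0 1 1

After press 7 at (1,0):
1 1 0 1 1
1 1 0 1 1
1 0 0 1 1

Answer: 1 1 0 1 1
1 1 0 1 1
1 0 0 1 1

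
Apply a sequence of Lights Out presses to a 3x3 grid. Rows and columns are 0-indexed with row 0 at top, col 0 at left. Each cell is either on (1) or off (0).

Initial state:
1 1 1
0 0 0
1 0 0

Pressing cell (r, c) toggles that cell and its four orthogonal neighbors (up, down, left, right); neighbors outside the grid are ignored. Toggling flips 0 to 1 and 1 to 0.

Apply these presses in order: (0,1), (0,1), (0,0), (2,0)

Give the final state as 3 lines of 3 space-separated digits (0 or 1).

After press 1 at (0,1):
0 0 0
0 1 0
1 0 0

After press 2 at (0,1):
1 1 1
0 0 0
1 0 0

After press 3 at (0,0):
0 0 1
1 0 0
1 0 0

After press 4 at (2,0):
0 0 1
0 0 0
0 1 0

Answer: 0 0 1
0 0 0
0 1 0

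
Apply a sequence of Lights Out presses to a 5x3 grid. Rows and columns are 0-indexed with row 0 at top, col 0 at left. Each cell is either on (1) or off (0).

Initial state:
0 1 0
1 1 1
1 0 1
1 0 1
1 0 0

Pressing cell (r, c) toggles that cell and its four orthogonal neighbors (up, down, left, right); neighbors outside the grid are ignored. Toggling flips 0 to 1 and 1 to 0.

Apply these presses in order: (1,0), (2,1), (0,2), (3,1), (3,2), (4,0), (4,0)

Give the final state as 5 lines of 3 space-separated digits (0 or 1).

After press 1 at (1,0):
1 1 0
0 0 1
0 0 1
1 0 1
1 0 0

After press 2 at (2,1):
1 1 0
0 1 1
1 1 0
1 1 1
1 0 0

After press 3 at (0,2):
1 0 1
0 1 0
1 1 0
1 1 1
1 0 0

After press 4 at (3,1):
1 0 1
0 1 0
1 0 0
0 0 0
1 1 0

After press 5 at (3,2):
1 0 1
0 1 0
1 0 1
0 1 1
1 1 1

After press 6 at (4,0):
1 0 1
0 1 0
1 0 1
1 1 1
0 0 1

After press 7 at (4,0):
1 0 1
0 1 0
1 0 1
0 1 1
1 1 1

Answer: 1 0 1
0 1 0
1 0 1
0 1 1
1 1 1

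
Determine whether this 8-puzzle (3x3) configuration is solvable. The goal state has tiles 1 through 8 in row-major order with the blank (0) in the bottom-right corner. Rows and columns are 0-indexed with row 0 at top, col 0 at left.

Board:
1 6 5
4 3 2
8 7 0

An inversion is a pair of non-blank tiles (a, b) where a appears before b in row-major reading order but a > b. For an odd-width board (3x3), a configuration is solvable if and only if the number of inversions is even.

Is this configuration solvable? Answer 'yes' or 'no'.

Answer: no

Derivation:
Inversions (pairs i<j in row-major order where tile[i] > tile[j] > 0): 11
11 is odd, so the puzzle is not solvable.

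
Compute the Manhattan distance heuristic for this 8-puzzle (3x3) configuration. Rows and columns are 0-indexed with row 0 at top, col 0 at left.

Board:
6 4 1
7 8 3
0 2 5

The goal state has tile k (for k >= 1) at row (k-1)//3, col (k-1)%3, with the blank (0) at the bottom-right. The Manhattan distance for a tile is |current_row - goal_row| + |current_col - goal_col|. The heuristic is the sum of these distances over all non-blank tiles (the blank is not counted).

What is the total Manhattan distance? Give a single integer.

Tile 6: at (0,0), goal (1,2), distance |0-1|+|0-2| = 3
Tile 4: at (0,1), goal (1,0), distance |0-1|+|1-0| = 2
Tile 1: at (0,2), goal (0,0), distance |0-0|+|2-0| = 2
Tile 7: at (1,0), goal (2,0), distance |1-2|+|0-0| = 1
Tile 8: at (1,1), goal (2,1), distance |1-2|+|1-1| = 1
Tile 3: at (1,2), goal (0,2), distance |1-0|+|2-2| = 1
Tile 2: at (2,1), goal (0,1), distance |2-0|+|1-1| = 2
Tile 5: at (2,2), goal (1,1), distance |2-1|+|2-1| = 2
Sum: 3 + 2 + 2 + 1 + 1 + 1 + 2 + 2 = 14

Answer: 14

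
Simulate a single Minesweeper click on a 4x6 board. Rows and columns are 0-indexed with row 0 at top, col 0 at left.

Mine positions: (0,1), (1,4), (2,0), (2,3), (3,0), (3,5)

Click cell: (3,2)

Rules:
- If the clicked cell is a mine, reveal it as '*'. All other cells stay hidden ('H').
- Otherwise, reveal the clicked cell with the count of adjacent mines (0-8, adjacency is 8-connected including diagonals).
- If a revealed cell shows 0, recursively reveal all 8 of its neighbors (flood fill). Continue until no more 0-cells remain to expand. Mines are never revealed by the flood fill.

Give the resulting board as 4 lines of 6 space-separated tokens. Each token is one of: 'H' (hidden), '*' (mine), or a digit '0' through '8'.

H H H H H H
H H H H H H
H H H H H H
H H 1 H H H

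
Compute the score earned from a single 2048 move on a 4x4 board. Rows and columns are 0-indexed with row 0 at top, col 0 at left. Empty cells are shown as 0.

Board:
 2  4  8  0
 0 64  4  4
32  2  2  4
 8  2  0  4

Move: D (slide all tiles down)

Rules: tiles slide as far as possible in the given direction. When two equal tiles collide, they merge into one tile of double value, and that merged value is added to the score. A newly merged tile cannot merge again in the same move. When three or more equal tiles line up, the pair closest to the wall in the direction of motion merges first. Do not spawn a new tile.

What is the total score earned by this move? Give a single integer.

Slide down:
col 0: [2, 0, 32, 8] -> [0, 2, 32, 8]  score +0 (running 0)
col 1: [4, 64, 2, 2] -> [0, 4, 64, 4]  score +4 (running 4)
col 2: [8, 4, 2, 0] -> [0, 8, 4, 2]  score +0 (running 4)
col 3: [0, 4, 4, 4] -> [0, 0, 4, 8]  score +8 (running 12)
Board after move:
 0  0  0  0
 2  4  8  0
32 64  4  4
 8  4  2  8

Answer: 12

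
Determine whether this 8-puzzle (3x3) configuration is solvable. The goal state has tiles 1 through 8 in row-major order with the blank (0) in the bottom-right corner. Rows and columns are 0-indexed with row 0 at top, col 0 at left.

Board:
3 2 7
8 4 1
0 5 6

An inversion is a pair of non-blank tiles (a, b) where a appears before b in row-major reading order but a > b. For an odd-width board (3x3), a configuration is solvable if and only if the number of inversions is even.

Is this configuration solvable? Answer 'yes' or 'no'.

Answer: yes

Derivation:
Inversions (pairs i<j in row-major order where tile[i] > tile[j] > 0): 12
12 is even, so the puzzle is solvable.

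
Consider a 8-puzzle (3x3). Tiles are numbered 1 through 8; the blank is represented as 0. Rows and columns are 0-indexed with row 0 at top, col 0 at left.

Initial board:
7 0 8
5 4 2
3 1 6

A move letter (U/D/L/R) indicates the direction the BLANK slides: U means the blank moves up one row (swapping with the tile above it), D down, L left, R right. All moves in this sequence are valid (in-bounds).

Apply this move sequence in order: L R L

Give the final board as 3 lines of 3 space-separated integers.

Answer: 0 7 8
5 4 2
3 1 6

Derivation:
After move 1 (L):
0 7 8
5 4 2
3 1 6

After move 2 (R):
7 0 8
5 4 2
3 1 6

After move 3 (L):
0 7 8
5 4 2
3 1 6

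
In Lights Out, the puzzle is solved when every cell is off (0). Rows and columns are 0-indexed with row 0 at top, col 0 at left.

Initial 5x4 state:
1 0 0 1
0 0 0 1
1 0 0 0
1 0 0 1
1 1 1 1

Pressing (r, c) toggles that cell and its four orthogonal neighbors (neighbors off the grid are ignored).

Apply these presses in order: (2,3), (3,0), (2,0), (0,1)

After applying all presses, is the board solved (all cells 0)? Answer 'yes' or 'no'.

After press 1 at (2,3):
1 0 0 1
0 0 0 0
1 0 1 1
1 0 0 0
1 1 1 1

After press 2 at (3,0):
1 0 0 1
0 0 0 0
0 0 1 1
0 1 0 0
0 1 1 1

After press 3 at (2,0):
1 0 0 1
1 0 0 0
1 1 1 1
1 1 0 0
0 1 1 1

After press 4 at (0,1):
0 1 1 1
1 1 0 0
1 1 1 1
1 1 0 0
0 1 1 1

Lights still on: 14

Answer: no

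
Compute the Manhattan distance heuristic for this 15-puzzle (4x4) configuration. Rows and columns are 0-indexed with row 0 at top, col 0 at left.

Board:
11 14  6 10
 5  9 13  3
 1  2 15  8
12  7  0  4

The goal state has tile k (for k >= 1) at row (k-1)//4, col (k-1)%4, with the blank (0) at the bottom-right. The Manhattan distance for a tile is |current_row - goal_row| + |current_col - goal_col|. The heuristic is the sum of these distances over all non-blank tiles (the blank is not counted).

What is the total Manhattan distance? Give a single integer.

Answer: 37

Derivation:
Tile 11: (0,0)->(2,2) = 4
Tile 14: (0,1)->(3,1) = 3
Tile 6: (0,2)->(1,1) = 2
Tile 10: (0,3)->(2,1) = 4
Tile 5: (1,0)->(1,0) = 0
Tile 9: (1,1)->(2,0) = 2
Tile 13: (1,2)->(3,0) = 4
Tile 3: (1,3)->(0,2) = 2
Tile 1: (2,0)->(0,0) = 2
Tile 2: (2,1)->(0,1) = 2
Tile 15: (2,2)->(3,2) = 1
Tile 8: (2,3)->(1,3) = 1
Tile 12: (3,0)->(2,3) = 4
Tile 7: (3,1)->(1,2) = 3
Tile 4: (3,3)->(0,3) = 3
Sum: 4 + 3 + 2 + 4 + 0 + 2 + 4 + 2 + 2 + 2 + 1 + 1 + 4 + 3 + 3 = 37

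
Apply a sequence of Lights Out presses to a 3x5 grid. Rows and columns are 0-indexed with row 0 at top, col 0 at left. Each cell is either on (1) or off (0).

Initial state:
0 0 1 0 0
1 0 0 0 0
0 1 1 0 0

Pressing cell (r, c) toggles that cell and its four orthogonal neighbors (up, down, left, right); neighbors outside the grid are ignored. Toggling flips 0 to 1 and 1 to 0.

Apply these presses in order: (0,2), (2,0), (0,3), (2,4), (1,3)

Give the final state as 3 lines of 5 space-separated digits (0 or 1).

After press 1 at (0,2):
0 1 0 1 0
1 0 1 0 0
0 1 1 0 0

After press 2 at (2,0):
0 1 0 1 0
0 0 1 0 0
1 0 1 0 0

After press 3 at (0,3):
0 1 1 0 1
0 0 1 1 0
1 0 1 0 0

After press 4 at (2,4):
0 1 1 0 1
0 0 1 1 1
1 0 1 1 1

After press 5 at (1,3):
0 1 1 1 1
0 0 0 0 0
1 0 1 0 1

Answer: 0 1 1 1 1
0 0 0 0 0
1 0 1 0 1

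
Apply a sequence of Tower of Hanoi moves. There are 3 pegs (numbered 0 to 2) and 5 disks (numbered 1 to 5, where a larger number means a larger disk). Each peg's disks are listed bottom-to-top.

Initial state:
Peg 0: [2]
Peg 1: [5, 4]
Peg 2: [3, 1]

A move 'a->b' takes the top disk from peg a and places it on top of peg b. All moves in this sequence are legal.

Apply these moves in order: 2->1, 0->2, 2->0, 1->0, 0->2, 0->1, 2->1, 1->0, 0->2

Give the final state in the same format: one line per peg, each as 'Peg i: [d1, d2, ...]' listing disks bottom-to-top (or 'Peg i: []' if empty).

After move 1 (2->1):
Peg 0: [2]
Peg 1: [5, 4, 1]
Peg 2: [3]

After move 2 (0->2):
Peg 0: []
Peg 1: [5, 4, 1]
Peg 2: [3, 2]

After move 3 (2->0):
Peg 0: [2]
Peg 1: [5, 4, 1]
Peg 2: [3]

After move 4 (1->0):
Peg 0: [2, 1]
Peg 1: [5, 4]
Peg 2: [3]

After move 5 (0->2):
Peg 0: [2]
Peg 1: [5, 4]
Peg 2: [3, 1]

After move 6 (0->1):
Peg 0: []
Peg 1: [5, 4, 2]
Peg 2: [3, 1]

After move 7 (2->1):
Peg 0: []
Peg 1: [5, 4, 2, 1]
Peg 2: [3]

After move 8 (1->0):
Peg 0: [1]
Peg 1: [5, 4, 2]
Peg 2: [3]

After move 9 (0->2):
Peg 0: []
Peg 1: [5, 4, 2]
Peg 2: [3, 1]

Answer: Peg 0: []
Peg 1: [5, 4, 2]
Peg 2: [3, 1]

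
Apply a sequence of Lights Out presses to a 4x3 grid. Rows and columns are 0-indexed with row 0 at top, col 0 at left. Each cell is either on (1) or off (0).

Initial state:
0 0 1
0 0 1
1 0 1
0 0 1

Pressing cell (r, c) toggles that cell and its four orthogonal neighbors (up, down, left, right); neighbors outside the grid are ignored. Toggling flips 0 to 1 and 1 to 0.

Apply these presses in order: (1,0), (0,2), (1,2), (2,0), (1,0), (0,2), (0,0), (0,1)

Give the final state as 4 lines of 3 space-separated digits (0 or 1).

Answer: 0 0 1
0 0 0
0 1 0
1 0 1

Derivation:
After press 1 at (1,0):
1 0 1
1 1 1
0 0 1
0 0 1

After press 2 at (0,2):
1 1 0
1 1 0
0 0 1
0 0 1

After press 3 at (1,2):
1 1 1
1 0 1
0 0 0
0 0 1

After press 4 at (2,0):
1 1 1
0 0 1
1 1 0
1 0 1

After press 5 at (1,0):
0 1 1
1 1 1
0 1 0
1 0 1

After press 6 at (0,2):
0 0 0
1 1 0
0 1 0
1 0 1

After press 7 at (0,0):
1 1 0
0 1 0
0 1 0
1 0 1

After press 8 at (0,1):
0 0 1
0 0 0
0 1 0
1 0 1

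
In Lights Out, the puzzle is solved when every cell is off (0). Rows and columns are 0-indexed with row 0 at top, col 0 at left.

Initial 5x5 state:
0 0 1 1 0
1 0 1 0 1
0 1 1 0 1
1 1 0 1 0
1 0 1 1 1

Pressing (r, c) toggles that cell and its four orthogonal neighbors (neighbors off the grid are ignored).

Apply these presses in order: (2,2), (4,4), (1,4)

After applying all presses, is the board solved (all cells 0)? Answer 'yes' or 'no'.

After press 1 at (2,2):
0 0 1 1 0
1 0 0 0 1
0 0 0 1 1
1 1 1 1 0
1 0 1 1 1

After press 2 at (4,4):
0 0 1 1 0
1 0 0 0 1
0 0 0 1 1
1 1 1 1 1
1 0 1 0 0

After press 3 at (1,4):
0 0 1 1 1
1 0 0 1 0
0 0 0 1 0
1 1 1 1 1
1 0 1 0 0

Lights still on: 13

Answer: no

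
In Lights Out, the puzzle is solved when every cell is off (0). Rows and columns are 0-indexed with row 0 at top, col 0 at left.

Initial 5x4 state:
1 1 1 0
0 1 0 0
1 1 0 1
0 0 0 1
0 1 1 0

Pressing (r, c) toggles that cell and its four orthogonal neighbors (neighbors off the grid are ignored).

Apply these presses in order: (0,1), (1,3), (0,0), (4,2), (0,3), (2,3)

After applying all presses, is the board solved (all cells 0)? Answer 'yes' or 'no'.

Answer: no

Derivation:
After press 1 at (0,1):
0 0 0 0
0 0 0 0
1 1 0 1
0 0 0 1
0 1 1 0

After press 2 at (1,3):
0 0 0 1
0 0 1 1
1 1 0 0
0 0 0 1
0 1 1 0

After press 3 at (0,0):
1 1 0 1
1 0 1 1
1 1 0 0
0 0 0 1
0 1 1 0

After press 4 at (4,2):
1 1 0 1
1 0 1 1
1 1 0 0
0 0 1 1
0 0 0 1

After press 5 at (0,3):
1 1 1 0
1 0 1 0
1 1 0 0
0 0 1 1
0 0 0 1

After press 6 at (2,3):
1 1 1 0
1 0 1 1
1 1 1 1
0 0 1 0
0 0 0 1

Lights still on: 12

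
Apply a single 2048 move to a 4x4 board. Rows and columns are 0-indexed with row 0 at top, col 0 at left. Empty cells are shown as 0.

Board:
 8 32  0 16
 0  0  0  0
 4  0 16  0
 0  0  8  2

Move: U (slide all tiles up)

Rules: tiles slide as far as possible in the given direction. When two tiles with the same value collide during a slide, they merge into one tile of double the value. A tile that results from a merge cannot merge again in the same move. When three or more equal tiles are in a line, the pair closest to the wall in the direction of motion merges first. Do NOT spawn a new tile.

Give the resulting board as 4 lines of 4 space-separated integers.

Answer:  8 32 16 16
 4  0  8  2
 0  0  0  0
 0  0  0  0

Derivation:
Slide up:
col 0: [8, 0, 4, 0] -> [8, 4, 0, 0]
col 1: [32, 0, 0, 0] -> [32, 0, 0, 0]
col 2: [0, 0, 16, 8] -> [16, 8, 0, 0]
col 3: [16, 0, 0, 2] -> [16, 2, 0, 0]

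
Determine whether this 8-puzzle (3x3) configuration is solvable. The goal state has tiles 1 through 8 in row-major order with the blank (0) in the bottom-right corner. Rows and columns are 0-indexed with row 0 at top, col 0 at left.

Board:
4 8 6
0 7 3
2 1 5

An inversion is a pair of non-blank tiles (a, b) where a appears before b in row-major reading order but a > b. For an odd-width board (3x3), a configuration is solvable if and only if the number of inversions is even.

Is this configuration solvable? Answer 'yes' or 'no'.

Inversions (pairs i<j in row-major order where tile[i] > tile[j] > 0): 20
20 is even, so the puzzle is solvable.

Answer: yes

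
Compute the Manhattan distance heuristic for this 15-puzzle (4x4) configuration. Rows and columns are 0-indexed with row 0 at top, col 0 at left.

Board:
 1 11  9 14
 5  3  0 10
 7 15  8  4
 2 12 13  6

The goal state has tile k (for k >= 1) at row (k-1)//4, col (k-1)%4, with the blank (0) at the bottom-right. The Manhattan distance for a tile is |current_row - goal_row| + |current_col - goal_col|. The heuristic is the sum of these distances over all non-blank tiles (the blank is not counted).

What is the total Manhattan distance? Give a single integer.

Tile 1: (0,0)->(0,0) = 0
Tile 11: (0,1)->(2,2) = 3
Tile 9: (0,2)->(2,0) = 4
Tile 14: (0,3)->(3,1) = 5
Tile 5: (1,0)->(1,0) = 0
Tile 3: (1,1)->(0,2) = 2
Tile 10: (1,3)->(2,1) = 3
Tile 7: (2,0)->(1,2) = 3
Tile 15: (2,1)->(3,2) = 2
Tile 8: (2,2)->(1,3) = 2
Tile 4: (2,3)->(0,3) = 2
Tile 2: (3,0)->(0,1) = 4
Tile 12: (3,1)->(2,3) = 3
Tile 13: (3,2)->(3,0) = 2
Tile 6: (3,3)->(1,1) = 4
Sum: 0 + 3 + 4 + 5 + 0 + 2 + 3 + 3 + 2 + 2 + 2 + 4 + 3 + 2 + 4 = 39

Answer: 39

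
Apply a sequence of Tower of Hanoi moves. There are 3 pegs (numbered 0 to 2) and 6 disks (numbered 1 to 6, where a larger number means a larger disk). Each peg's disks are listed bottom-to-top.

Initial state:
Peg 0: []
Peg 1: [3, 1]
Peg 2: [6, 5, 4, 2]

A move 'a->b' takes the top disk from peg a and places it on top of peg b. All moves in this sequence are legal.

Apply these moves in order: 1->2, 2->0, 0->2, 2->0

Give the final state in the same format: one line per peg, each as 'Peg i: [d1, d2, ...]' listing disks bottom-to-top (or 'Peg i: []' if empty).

Answer: Peg 0: [1]
Peg 1: [3]
Peg 2: [6, 5, 4, 2]

Derivation:
After move 1 (1->2):
Peg 0: []
Peg 1: [3]
Peg 2: [6, 5, 4, 2, 1]

After move 2 (2->0):
Peg 0: [1]
Peg 1: [3]
Peg 2: [6, 5, 4, 2]

After move 3 (0->2):
Peg 0: []
Peg 1: [3]
Peg 2: [6, 5, 4, 2, 1]

After move 4 (2->0):
Peg 0: [1]
Peg 1: [3]
Peg 2: [6, 5, 4, 2]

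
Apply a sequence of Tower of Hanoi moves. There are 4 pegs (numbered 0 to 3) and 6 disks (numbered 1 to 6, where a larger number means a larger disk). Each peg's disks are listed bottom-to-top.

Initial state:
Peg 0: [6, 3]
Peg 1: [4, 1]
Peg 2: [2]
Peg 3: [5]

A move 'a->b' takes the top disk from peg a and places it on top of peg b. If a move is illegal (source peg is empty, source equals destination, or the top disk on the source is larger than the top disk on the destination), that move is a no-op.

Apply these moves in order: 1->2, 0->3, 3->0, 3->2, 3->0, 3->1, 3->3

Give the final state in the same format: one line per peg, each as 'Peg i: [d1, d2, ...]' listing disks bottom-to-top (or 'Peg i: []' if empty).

Answer: Peg 0: [6, 3]
Peg 1: [4]
Peg 2: [2, 1]
Peg 3: [5]

Derivation:
After move 1 (1->2):
Peg 0: [6, 3]
Peg 1: [4]
Peg 2: [2, 1]
Peg 3: [5]

After move 2 (0->3):
Peg 0: [6]
Peg 1: [4]
Peg 2: [2, 1]
Peg 3: [5, 3]

After move 3 (3->0):
Peg 0: [6, 3]
Peg 1: [4]
Peg 2: [2, 1]
Peg 3: [5]

After move 4 (3->2):
Peg 0: [6, 3]
Peg 1: [4]
Peg 2: [2, 1]
Peg 3: [5]

After move 5 (3->0):
Peg 0: [6, 3]
Peg 1: [4]
Peg 2: [2, 1]
Peg 3: [5]

After move 6 (3->1):
Peg 0: [6, 3]
Peg 1: [4]
Peg 2: [2, 1]
Peg 3: [5]

After move 7 (3->3):
Peg 0: [6, 3]
Peg 1: [4]
Peg 2: [2, 1]
Peg 3: [5]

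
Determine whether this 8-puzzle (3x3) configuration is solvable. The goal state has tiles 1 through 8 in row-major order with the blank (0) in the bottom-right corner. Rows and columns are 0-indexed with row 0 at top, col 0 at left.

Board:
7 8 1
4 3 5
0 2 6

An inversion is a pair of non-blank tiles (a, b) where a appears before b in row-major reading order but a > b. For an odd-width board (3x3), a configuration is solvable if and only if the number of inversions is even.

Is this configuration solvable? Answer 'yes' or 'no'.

Inversions (pairs i<j in row-major order where tile[i] > tile[j] > 0): 16
16 is even, so the puzzle is solvable.

Answer: yes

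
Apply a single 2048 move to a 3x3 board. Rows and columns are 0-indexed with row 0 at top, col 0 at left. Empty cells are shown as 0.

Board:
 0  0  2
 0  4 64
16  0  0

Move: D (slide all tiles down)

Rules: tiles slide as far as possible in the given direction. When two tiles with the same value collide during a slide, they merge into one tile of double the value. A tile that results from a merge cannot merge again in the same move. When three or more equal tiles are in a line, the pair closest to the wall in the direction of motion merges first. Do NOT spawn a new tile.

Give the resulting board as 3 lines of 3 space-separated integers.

Slide down:
col 0: [0, 0, 16] -> [0, 0, 16]
col 1: [0, 4, 0] -> [0, 0, 4]
col 2: [2, 64, 0] -> [0, 2, 64]

Answer:  0  0  0
 0  0  2
16  4 64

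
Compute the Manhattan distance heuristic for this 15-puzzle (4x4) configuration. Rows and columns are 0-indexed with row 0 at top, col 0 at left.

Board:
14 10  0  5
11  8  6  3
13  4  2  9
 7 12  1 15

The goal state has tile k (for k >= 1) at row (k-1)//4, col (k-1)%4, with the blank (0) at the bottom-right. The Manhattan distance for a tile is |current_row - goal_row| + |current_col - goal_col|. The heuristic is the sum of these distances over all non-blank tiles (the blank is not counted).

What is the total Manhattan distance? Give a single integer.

Answer: 42

Derivation:
Tile 14: at (0,0), goal (3,1), distance |0-3|+|0-1| = 4
Tile 10: at (0,1), goal (2,1), distance |0-2|+|1-1| = 2
Tile 5: at (0,3), goal (1,0), distance |0-1|+|3-0| = 4
Tile 11: at (1,0), goal (2,2), distance |1-2|+|0-2| = 3
Tile 8: at (1,1), goal (1,3), distance |1-1|+|1-3| = 2
Tile 6: at (1,2), goal (1,1), distance |1-1|+|2-1| = 1
Tile 3: at (1,3), goal (0,2), distance |1-0|+|3-2| = 2
Tile 13: at (2,0), goal (3,0), distance |2-3|+|0-0| = 1
Tile 4: at (2,1), goal (0,3), distance |2-0|+|1-3| = 4
Tile 2: at (2,2), goal (0,1), distance |2-0|+|2-1| = 3
Tile 9: at (2,3), goal (2,0), distance |2-2|+|3-0| = 3
Tile 7: at (3,0), goal (1,2), distance |3-1|+|0-2| = 4
Tile 12: at (3,1), goal (2,3), distance |3-2|+|1-3| = 3
Tile 1: at (3,2), goal (0,0), distance |3-0|+|2-0| = 5
Tile 15: at (3,3), goal (3,2), distance |3-3|+|3-2| = 1
Sum: 4 + 2 + 4 + 3 + 2 + 1 + 2 + 1 + 4 + 3 + 3 + 4 + 3 + 5 + 1 = 42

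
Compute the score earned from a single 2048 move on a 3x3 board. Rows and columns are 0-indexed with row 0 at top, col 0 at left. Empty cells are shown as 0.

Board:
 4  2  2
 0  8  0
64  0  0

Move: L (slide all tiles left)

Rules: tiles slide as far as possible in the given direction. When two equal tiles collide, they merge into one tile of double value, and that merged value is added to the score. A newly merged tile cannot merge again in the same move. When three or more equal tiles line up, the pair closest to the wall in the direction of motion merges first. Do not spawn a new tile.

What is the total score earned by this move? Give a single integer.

Slide left:
row 0: [4, 2, 2] -> [4, 4, 0]  score +4 (running 4)
row 1: [0, 8, 0] -> [8, 0, 0]  score +0 (running 4)
row 2: [64, 0, 0] -> [64, 0, 0]  score +0 (running 4)
Board after move:
 4  4  0
 8  0  0
64  0  0

Answer: 4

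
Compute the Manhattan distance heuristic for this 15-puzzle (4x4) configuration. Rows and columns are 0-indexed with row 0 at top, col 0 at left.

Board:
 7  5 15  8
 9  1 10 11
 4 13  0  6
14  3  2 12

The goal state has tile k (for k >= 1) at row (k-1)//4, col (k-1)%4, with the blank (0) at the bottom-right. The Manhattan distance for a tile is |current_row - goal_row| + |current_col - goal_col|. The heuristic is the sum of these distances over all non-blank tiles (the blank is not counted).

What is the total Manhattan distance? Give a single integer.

Answer: 36

Derivation:
Tile 7: (0,0)->(1,2) = 3
Tile 5: (0,1)->(1,0) = 2
Tile 15: (0,2)->(3,2) = 3
Tile 8: (0,3)->(1,3) = 1
Tile 9: (1,0)->(2,0) = 1
Tile 1: (1,1)->(0,0) = 2
Tile 10: (1,2)->(2,1) = 2
Tile 11: (1,3)->(2,2) = 2
Tile 4: (2,0)->(0,3) = 5
Tile 13: (2,1)->(3,0) = 2
Tile 6: (2,3)->(1,1) = 3
Tile 14: (3,0)->(3,1) = 1
Tile 3: (3,1)->(0,2) = 4
Tile 2: (3,2)->(0,1) = 4
Tile 12: (3,3)->(2,3) = 1
Sum: 3 + 2 + 3 + 1 + 1 + 2 + 2 + 2 + 5 + 2 + 3 + 1 + 4 + 4 + 1 = 36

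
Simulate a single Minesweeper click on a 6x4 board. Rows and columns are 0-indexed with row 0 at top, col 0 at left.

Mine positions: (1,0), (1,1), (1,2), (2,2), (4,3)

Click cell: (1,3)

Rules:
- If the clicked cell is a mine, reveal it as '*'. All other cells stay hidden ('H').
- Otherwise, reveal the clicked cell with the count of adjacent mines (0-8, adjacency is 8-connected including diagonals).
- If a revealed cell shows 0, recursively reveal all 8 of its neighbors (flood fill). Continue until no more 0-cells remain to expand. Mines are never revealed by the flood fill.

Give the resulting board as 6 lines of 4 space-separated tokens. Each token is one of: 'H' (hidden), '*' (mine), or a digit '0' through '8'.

H H H H
H H H 2
H H H H
H H H H
H H H H
H H H H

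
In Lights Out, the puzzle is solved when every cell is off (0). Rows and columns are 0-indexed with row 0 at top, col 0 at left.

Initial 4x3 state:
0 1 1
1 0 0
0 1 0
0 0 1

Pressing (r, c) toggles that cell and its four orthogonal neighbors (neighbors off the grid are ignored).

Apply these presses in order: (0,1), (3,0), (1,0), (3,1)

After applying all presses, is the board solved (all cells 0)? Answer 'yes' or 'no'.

After press 1 at (0,1):
1 0 0
1 1 0
0 1 0
0 0 1

After press 2 at (3,0):
1 0 0
1 1 0
1 1 0
1 1 1

After press 3 at (1,0):
0 0 0
0 0 0
0 1 0
1 1 1

After press 4 at (3,1):
0 0 0
0 0 0
0 0 0
0 0 0

Lights still on: 0

Answer: yes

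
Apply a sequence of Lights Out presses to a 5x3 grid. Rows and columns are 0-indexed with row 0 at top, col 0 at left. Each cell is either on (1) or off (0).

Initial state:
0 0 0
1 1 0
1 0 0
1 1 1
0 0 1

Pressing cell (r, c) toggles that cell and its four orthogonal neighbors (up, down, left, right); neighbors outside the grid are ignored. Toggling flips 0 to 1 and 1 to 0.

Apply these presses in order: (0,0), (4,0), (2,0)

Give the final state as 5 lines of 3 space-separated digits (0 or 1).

Answer: 1 1 0
1 1 0
0 1 0
1 1 1
1 1 1

Derivation:
After press 1 at (0,0):
1 1 0
0 1 0
1 0 0
1 1 1
0 0 1

After press 2 at (4,0):
1 1 0
0 1 0
1 0 0
0 1 1
1 1 1

After press 3 at (2,0):
1 1 0
1 1 0
0 1 0
1 1 1
1 1 1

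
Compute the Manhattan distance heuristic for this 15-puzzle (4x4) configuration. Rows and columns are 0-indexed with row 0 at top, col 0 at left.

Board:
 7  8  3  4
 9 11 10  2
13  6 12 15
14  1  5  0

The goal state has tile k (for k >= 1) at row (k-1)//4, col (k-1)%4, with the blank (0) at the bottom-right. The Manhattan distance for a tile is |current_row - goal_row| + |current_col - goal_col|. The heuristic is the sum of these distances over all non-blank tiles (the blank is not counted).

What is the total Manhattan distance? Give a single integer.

Answer: 28

Derivation:
Tile 7: (0,0)->(1,2) = 3
Tile 8: (0,1)->(1,3) = 3
Tile 3: (0,2)->(0,2) = 0
Tile 4: (0,3)->(0,3) = 0
Tile 9: (1,0)->(2,0) = 1
Tile 11: (1,1)->(2,2) = 2
Tile 10: (1,2)->(2,1) = 2
Tile 2: (1,3)->(0,1) = 3
Tile 13: (2,0)->(3,0) = 1
Tile 6: (2,1)->(1,1) = 1
Tile 12: (2,2)->(2,3) = 1
Tile 15: (2,3)->(3,2) = 2
Tile 14: (3,0)->(3,1) = 1
Tile 1: (3,1)->(0,0) = 4
Tile 5: (3,2)->(1,0) = 4
Sum: 3 + 3 + 0 + 0 + 1 + 2 + 2 + 3 + 1 + 1 + 1 + 2 + 1 + 4 + 4 = 28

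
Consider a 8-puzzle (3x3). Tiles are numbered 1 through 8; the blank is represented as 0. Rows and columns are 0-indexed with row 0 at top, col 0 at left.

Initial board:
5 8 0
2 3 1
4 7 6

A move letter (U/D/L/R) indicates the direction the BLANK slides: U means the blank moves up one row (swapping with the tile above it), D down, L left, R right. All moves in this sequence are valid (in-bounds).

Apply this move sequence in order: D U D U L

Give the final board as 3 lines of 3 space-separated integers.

Answer: 5 0 8
2 3 1
4 7 6

Derivation:
After move 1 (D):
5 8 1
2 3 0
4 7 6

After move 2 (U):
5 8 0
2 3 1
4 7 6

After move 3 (D):
5 8 1
2 3 0
4 7 6

After move 4 (U):
5 8 0
2 3 1
4 7 6

After move 5 (L):
5 0 8
2 3 1
4 7 6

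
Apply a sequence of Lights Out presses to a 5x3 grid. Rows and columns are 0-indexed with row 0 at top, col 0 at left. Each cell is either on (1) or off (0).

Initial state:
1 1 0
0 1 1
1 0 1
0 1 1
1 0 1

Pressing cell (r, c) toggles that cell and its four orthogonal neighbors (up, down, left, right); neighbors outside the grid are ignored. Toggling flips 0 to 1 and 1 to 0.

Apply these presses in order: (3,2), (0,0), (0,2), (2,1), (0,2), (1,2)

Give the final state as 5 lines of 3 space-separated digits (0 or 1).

Answer: 0 0 1
1 1 0
0 1 0
0 1 0
1 0 0

Derivation:
After press 1 at (3,2):
1 1 0
0 1 1
1 0 0
0 0 0
1 0 0

After press 2 at (0,0):
0 0 0
1 1 1
1 0 0
0 0 0
1 0 0

After press 3 at (0,2):
0 1 1
1 1 0
1 0 0
0 0 0
1 0 0

After press 4 at (2,1):
0 1 1
1 0 0
0 1 1
0 1 0
1 0 0

After press 5 at (0,2):
0 0 0
1 0 1
0 1 1
0 1 0
1 0 0

After press 6 at (1,2):
0 0 1
1 1 0
0 1 0
0 1 0
1 0 0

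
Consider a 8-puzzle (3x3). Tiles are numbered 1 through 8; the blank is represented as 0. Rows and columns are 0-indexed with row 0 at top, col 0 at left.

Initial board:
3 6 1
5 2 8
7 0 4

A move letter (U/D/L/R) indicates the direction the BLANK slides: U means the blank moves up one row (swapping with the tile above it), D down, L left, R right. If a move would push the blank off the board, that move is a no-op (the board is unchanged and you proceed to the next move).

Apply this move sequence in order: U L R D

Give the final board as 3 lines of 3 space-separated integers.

After move 1 (U):
3 6 1
5 0 8
7 2 4

After move 2 (L):
3 6 1
0 5 8
7 2 4

After move 3 (R):
3 6 1
5 0 8
7 2 4

After move 4 (D):
3 6 1
5 2 8
7 0 4

Answer: 3 6 1
5 2 8
7 0 4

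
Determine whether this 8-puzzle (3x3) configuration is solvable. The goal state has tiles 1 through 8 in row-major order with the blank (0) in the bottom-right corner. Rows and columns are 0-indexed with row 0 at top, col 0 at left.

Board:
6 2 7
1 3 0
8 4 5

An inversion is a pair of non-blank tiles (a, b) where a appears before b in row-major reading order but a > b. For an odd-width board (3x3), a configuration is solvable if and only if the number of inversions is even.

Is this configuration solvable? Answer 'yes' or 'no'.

Answer: yes

Derivation:
Inversions (pairs i<j in row-major order where tile[i] > tile[j] > 0): 12
12 is even, so the puzzle is solvable.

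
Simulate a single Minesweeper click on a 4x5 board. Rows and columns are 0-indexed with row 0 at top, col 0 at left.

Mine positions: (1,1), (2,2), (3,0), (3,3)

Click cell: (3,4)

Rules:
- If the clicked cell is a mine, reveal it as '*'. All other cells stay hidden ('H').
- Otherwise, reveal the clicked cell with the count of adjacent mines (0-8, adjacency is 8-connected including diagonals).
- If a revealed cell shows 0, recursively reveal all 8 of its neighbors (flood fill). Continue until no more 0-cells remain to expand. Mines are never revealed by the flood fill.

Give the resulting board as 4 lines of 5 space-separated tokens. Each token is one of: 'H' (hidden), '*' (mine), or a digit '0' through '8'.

H H H H H
H H H H H
H H H H H
H H H H 1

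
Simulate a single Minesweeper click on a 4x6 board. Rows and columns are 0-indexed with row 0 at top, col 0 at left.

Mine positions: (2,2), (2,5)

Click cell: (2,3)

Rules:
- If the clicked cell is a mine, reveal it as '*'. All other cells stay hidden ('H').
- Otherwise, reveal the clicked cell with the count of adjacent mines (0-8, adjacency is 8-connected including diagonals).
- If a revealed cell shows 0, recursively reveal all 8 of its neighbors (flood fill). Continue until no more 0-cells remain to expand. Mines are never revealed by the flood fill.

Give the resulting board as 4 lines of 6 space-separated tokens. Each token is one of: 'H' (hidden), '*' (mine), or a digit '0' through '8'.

H H H H H H
H H H H H H
H H H 1 H H
H H H H H H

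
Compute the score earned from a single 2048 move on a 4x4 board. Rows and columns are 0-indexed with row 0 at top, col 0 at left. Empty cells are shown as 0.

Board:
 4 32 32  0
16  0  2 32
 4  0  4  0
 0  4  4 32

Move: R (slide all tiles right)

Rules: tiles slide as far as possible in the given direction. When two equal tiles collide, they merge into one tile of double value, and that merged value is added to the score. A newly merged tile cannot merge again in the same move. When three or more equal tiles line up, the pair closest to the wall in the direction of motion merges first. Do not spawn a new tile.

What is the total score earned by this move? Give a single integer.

Answer: 80

Derivation:
Slide right:
row 0: [4, 32, 32, 0] -> [0, 0, 4, 64]  score +64 (running 64)
row 1: [16, 0, 2, 32] -> [0, 16, 2, 32]  score +0 (running 64)
row 2: [4, 0, 4, 0] -> [0, 0, 0, 8]  score +8 (running 72)
row 3: [0, 4, 4, 32] -> [0, 0, 8, 32]  score +8 (running 80)
Board after move:
 0  0  4 64
 0 16  2 32
 0  0  0  8
 0  0  8 32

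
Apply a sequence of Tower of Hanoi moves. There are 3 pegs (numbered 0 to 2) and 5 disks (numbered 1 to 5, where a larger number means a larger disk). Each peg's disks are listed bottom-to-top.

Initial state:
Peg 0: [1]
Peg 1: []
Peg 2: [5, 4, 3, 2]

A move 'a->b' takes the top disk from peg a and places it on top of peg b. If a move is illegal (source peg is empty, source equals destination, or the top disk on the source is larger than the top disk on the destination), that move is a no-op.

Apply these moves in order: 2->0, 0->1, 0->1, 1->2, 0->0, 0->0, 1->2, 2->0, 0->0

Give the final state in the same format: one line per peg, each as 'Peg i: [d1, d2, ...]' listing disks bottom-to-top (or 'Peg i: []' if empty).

After move 1 (2->0):
Peg 0: [1]
Peg 1: []
Peg 2: [5, 4, 3, 2]

After move 2 (0->1):
Peg 0: []
Peg 1: [1]
Peg 2: [5, 4, 3, 2]

After move 3 (0->1):
Peg 0: []
Peg 1: [1]
Peg 2: [5, 4, 3, 2]

After move 4 (1->2):
Peg 0: []
Peg 1: []
Peg 2: [5, 4, 3, 2, 1]

After move 5 (0->0):
Peg 0: []
Peg 1: []
Peg 2: [5, 4, 3, 2, 1]

After move 6 (0->0):
Peg 0: []
Peg 1: []
Peg 2: [5, 4, 3, 2, 1]

After move 7 (1->2):
Peg 0: []
Peg 1: []
Peg 2: [5, 4, 3, 2, 1]

After move 8 (2->0):
Peg 0: [1]
Peg 1: []
Peg 2: [5, 4, 3, 2]

After move 9 (0->0):
Peg 0: [1]
Peg 1: []
Peg 2: [5, 4, 3, 2]

Answer: Peg 0: [1]
Peg 1: []
Peg 2: [5, 4, 3, 2]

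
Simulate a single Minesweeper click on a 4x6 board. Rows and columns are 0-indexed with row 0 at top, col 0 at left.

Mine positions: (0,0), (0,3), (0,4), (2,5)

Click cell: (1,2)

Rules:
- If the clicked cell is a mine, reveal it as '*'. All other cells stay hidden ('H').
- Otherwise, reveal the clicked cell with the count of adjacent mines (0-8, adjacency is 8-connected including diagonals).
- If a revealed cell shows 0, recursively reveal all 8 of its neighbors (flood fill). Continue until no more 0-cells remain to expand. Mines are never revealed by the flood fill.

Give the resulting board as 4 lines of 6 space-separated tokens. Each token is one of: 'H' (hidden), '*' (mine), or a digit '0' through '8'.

H H H H H H
H H 1 H H H
H H H H H H
H H H H H H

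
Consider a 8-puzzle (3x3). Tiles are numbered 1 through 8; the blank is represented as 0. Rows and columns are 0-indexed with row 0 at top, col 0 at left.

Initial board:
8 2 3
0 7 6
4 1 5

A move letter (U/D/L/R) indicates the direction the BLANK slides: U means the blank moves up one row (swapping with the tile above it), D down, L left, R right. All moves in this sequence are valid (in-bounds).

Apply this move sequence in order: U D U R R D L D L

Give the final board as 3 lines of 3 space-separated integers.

After move 1 (U):
0 2 3
8 7 6
4 1 5

After move 2 (D):
8 2 3
0 7 6
4 1 5

After move 3 (U):
0 2 3
8 7 6
4 1 5

After move 4 (R):
2 0 3
8 7 6
4 1 5

After move 5 (R):
2 3 0
8 7 6
4 1 5

After move 6 (D):
2 3 6
8 7 0
4 1 5

After move 7 (L):
2 3 6
8 0 7
4 1 5

After move 8 (D):
2 3 6
8 1 7
4 0 5

After move 9 (L):
2 3 6
8 1 7
0 4 5

Answer: 2 3 6
8 1 7
0 4 5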